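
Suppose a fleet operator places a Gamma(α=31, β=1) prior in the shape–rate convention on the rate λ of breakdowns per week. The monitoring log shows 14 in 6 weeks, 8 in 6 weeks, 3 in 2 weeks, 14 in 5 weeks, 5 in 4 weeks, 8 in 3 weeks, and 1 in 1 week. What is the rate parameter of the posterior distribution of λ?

28

Total count: 14 + 8 + 3 + 14 + 5 + 8 + 1 = 53.
Total exposure: 6 + 6 + 2 + 5 + 4 + 3 + 1 = 27 weeks.
Gamma(α, β) with Poisson data over total exposure Σt gives posterior Gamma(α+Σx, β+Σt) = Gamma(84, 28).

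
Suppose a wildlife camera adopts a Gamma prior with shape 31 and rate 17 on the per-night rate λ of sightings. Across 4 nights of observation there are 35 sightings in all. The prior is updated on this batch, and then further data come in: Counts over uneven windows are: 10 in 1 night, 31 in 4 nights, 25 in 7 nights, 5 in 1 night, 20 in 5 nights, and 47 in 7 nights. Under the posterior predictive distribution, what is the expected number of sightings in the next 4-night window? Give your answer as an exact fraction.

408/23

Total count 35 over total exposure 4 nights.
After the first batch: Gamma(31 + 35, 17 + 4) = Gamma(66, 21).
Total count: 10 + 31 + 25 + 5 + 20 + 47 = 138.
Total exposure: 1 + 4 + 7 + 1 + 5 + 7 = 25 nights.
After the second batch: Gamma(66 + 138, 21 + 25) = Gamma(204, 46).
Predictive mean over a 4-night window = T·E[λ|data] = 4·204/46 = 408/23.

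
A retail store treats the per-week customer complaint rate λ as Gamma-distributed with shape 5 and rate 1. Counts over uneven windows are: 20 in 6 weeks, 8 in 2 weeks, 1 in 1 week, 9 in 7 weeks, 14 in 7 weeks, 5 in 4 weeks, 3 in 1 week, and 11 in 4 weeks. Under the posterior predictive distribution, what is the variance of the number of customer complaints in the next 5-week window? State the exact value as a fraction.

14440/1089

Total count: 20 + 8 + 1 + 9 + 14 + 5 + 3 + 11 = 71.
Total exposure: 6 + 2 + 1 + 7 + 7 + 4 + 1 + 4 = 32 weeks.
Posterior: α' = 5 + 71 = 76, β' = 1 + 32 = 33.
The posterior predictive for a window of length T is Negative Binomial with variance T·α'·(β'+T)/β'² = 5·76·38/1089 = 14440/1089.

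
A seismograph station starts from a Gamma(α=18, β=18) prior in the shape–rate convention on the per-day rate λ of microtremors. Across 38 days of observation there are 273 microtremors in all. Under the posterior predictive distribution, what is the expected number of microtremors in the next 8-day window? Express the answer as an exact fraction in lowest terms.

291/7

Total count 273 over total exposure 38 days.
Conjugate update: add total count to the shape and total exposure to the rate, giving Gamma(291, 56).
Predictive mean over an 8-day window = T·E[λ|data] = 8·291/56 = 291/7.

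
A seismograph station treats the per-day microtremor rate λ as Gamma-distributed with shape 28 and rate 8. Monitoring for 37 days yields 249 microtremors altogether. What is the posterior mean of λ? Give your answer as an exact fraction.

277/45

Total count 249 over total exposure 37 days.
The Gamma prior is conjugate for the Poisson rate, so λ | data ~ Gamma(28+249, 8+37) = Gamma(277, 45).
Posterior mean = α'/β' = 277/45.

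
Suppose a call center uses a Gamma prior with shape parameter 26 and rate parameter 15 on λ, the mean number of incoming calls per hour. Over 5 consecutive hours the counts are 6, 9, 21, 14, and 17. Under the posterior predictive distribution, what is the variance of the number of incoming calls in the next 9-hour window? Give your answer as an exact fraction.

24273/400

Total count: 6 + 9 + 21 + 14 + 17 = 67.
Total exposure: 5 hours.
By Gamma–Poisson conjugacy, the posterior is Gamma(α + Σx, β + Σt) = Gamma(26 + 67, 15 + 5) = Gamma(93, 20).
The posterior predictive for a window of length T is Negative Binomial with variance T·α'·(β'+T)/β'² = 9·93·29/400 = 24273/400.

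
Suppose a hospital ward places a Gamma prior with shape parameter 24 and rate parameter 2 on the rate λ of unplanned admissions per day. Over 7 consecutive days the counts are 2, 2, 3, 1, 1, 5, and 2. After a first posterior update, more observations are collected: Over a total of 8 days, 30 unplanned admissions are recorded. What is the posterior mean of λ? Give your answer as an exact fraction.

70/17

Total count: 2 + 2 + 3 + 1 + 1 + 5 + 2 = 16.
Total exposure: 7 days.
After the first batch: Gamma(24 + 16, 2 + 7) = Gamma(40, 9).
Total count 30 over total exposure 8 days.
After the second batch: Gamma(40 + 30, 9 + 8) = Gamma(70, 17).
Posterior mean = α'/β' = 70/17.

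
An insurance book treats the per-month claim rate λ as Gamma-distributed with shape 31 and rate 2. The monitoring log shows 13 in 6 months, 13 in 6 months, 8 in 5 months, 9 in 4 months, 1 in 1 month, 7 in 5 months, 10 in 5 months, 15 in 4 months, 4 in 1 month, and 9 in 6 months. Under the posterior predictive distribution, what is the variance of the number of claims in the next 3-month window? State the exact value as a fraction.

128/15

Total count: 13 + 13 + 8 + 9 + 1 + 7 + 10 + 15 + 4 + 9 = 89.
Total exposure: 6 + 6 + 5 + 4 + 1 + 5 + 5 + 4 + 1 + 6 = 43 months.
The Gamma prior is conjugate for the Poisson rate, so λ | data ~ Gamma(31+89, 2+43) = Gamma(120, 45).
The posterior predictive for a window of length T is Negative Binomial with variance T·α'·(β'+T)/β'² = 3·120·48/2025 = 128/15.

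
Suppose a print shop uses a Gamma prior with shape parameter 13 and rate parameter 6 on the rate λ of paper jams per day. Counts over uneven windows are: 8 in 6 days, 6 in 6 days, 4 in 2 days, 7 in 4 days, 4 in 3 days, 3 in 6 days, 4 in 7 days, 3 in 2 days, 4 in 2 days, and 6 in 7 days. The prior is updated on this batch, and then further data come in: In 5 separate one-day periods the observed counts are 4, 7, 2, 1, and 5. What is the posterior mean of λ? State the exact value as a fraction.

Total count: 8 + 6 + 4 + 7 + 4 + 3 + 4 + 3 + 4 + 6 = 49.
Total exposure: 6 + 6 + 2 + 4 + 3 + 6 + 7 + 2 + 2 + 7 = 45 days.
After the first batch: Gamma(13 + 49, 6 + 45) = Gamma(62, 51).
Total count: 4 + 7 + 2 + 1 + 5 = 19.
Total exposure: 5 days.
After the second batch: Gamma(62 + 19, 51 + 5) = Gamma(81, 56).
Posterior mean = α'/β' = 81/56.

81/56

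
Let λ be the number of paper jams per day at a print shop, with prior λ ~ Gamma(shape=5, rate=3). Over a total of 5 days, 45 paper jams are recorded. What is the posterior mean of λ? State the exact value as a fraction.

25/4

Total count 45 over total exposure 5 days.
Conjugate update: add total count to the shape and total exposure to the rate, giving Gamma(50, 8).
Posterior mean = α'/β' = 50/8 = 25/4.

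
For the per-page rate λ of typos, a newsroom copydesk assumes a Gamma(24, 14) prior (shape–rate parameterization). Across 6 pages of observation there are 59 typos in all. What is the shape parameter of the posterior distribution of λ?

Total count 59 over total exposure 6 pages.
Conjugate update: add total count to the shape and total exposure to the rate, giving Gamma(83, 20).

83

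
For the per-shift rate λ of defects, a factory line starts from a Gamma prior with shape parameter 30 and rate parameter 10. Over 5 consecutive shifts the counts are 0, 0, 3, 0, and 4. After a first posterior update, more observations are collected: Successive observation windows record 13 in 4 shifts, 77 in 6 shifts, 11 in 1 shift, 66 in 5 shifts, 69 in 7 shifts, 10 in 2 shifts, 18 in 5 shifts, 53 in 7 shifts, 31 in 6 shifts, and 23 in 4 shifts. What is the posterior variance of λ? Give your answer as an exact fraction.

102/961

Total count: 0 + 0 + 3 + 0 + 4 = 7.
Total exposure: 5 shifts.
After the first batch: Gamma(30 + 7, 10 + 5) = Gamma(37, 15).
Total count: 13 + 77 + 11 + 66 + 69 + 10 + 18 + 53 + 31 + 23 = 371.
Total exposure: 4 + 6 + 1 + 5 + 7 + 2 + 5 + 7 + 6 + 4 = 47 shifts.
After the second batch: Gamma(37 + 371, 15 + 47) = Gamma(408, 62).
Posterior variance = α'/β'² = 408/3844 = 102/961.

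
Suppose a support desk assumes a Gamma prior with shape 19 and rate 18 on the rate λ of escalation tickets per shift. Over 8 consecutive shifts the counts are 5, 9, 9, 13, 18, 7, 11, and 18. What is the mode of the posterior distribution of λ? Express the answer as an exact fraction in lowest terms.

Total count: 5 + 9 + 9 + 13 + 18 + 7 + 11 + 18 = 90.
Total exposure: 8 shifts.
The Gamma prior is conjugate for the Poisson rate, so λ | data ~ Gamma(19+90, 18+8) = Gamma(109, 26).
Posterior mode = (α'−1)/β' = 108/26 = 54/13.

54/13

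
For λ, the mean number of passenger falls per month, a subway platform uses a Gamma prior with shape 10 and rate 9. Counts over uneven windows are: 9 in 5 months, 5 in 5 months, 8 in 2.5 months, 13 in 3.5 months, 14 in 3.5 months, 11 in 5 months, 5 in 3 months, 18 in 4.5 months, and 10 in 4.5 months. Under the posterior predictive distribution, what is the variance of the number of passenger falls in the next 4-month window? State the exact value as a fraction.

81576/8281

Total count: 9 + 5 + 8 + 13 + 14 + 11 + 5 + 18 + 10 = 93.
Total exposure: 5 + 5 + 2.5 + 3.5 + 3.5 + 5 + 3 + 4.5 + 4.5 = 36.5 months.
By Gamma–Poisson conjugacy, the posterior is Gamma(α + Σx, β + Σt) = Gamma(10 + 93, 9 + 36.5) = Gamma(103, 91/2).
The posterior predictive for a window of length T is Negative Binomial with variance T·α'·(β'+T)/β'² = 4·103·(99/2)/(8281/4) = 81576/8281.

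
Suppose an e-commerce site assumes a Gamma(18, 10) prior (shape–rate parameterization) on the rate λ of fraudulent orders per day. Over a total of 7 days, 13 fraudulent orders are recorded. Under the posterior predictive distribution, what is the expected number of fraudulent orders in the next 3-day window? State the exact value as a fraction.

Total count 13 over total exposure 7 days.
By Gamma–Poisson conjugacy, the posterior is Gamma(α + Σx, β + Σt) = Gamma(18 + 13, 10 + 7) = Gamma(31, 17).
Predictive mean over a 3-day window = T·E[λ|data] = 3·31/17 = 93/17.

93/17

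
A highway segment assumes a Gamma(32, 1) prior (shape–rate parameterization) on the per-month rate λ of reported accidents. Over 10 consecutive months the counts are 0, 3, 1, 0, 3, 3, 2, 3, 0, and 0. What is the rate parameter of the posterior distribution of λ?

Total count: 0 + 3 + 1 + 0 + 3 + 3 + 2 + 3 + 0 + 0 = 15.
Total exposure: 10 months.
By Gamma–Poisson conjugacy, the posterior is Gamma(α + Σx, β + Σt) = Gamma(32 + 15, 1 + 10) = Gamma(47, 11).

11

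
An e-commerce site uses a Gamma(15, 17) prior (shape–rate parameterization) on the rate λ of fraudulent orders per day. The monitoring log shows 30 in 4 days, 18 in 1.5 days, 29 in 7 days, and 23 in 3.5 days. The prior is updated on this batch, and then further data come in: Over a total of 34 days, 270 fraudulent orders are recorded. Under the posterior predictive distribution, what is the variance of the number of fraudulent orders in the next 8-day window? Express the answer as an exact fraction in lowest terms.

Total count: 30 + 18 + 29 + 23 = 100.
Total exposure: 4 + 1.5 + 7 + 3.5 = 16 days.
After the first batch: Gamma(15 + 100, 17 + 16) = Gamma(115, 33).
Total count 270 over total exposure 34 days.
After the second batch: Gamma(115 + 270, 33 + 34) = Gamma(385, 67).
The posterior predictive for a window of length T is Negative Binomial with variance T·α'·(β'+T)/β'² = 8·385·75/4489 = 231000/4489.

231000/4489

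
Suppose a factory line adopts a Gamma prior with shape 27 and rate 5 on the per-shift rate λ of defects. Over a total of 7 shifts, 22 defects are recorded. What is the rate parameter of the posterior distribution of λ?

Total count 22 over total exposure 7 shifts.
Posterior: α' = 27 + 22 = 49, β' = 5 + 7 = 12.

12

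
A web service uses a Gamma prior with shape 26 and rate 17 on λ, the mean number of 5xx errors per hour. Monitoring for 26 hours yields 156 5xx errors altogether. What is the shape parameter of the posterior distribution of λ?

182

Total count 156 over total exposure 26 hours.
Gamma(α, β) with Poisson data over total exposure Σt gives posterior Gamma(α+Σx, β+Σt) = Gamma(182, 43).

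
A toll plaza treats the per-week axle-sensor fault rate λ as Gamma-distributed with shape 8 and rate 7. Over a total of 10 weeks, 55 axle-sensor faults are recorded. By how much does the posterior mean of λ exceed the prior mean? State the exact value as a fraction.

305/119

Total count 55 over total exposure 10 weeks.
The Gamma prior is conjugate for the Poisson rate, so λ | data ~ Gamma(8+55, 7+10) = Gamma(63, 17).
Posterior mean = 63/17 = 63/17; prior mean = 8/7 = 8/7. Difference = 63/17 − 8/7 = 305/119.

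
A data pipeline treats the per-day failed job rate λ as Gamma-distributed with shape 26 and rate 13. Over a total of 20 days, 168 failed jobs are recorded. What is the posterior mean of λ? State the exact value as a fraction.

194/33

Total count 168 over total exposure 20 days.
Posterior: α' = 26 + 168 = 194, β' = 13 + 20 = 33.
Posterior mean = α'/β' = 194/33.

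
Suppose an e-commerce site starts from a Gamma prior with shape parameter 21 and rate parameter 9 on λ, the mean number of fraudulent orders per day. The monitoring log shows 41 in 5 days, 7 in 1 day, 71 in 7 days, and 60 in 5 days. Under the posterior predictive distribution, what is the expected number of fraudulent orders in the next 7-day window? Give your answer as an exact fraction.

Total count: 41 + 7 + 71 + 60 = 179.
Total exposure: 5 + 1 + 7 + 5 = 18 days.
By Gamma–Poisson conjugacy, the posterior is Gamma(α + Σx, β + Σt) = Gamma(21 + 179, 9 + 18) = Gamma(200, 27).
Predictive mean over a 7-day window = T·E[λ|data] = 7·200/27 = 1400/27.

1400/27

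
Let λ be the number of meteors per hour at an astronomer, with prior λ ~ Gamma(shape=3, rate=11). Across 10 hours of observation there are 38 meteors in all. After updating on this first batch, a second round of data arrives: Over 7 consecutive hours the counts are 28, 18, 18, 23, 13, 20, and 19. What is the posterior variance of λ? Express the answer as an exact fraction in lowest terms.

Total count 38 over total exposure 10 hours.
After the first batch: Gamma(3 + 38, 11 + 10) = Gamma(41, 21).
Total count: 28 + 18 + 18 + 23 + 13 + 20 + 19 = 139.
Total exposure: 7 hours.
After the second batch: Gamma(41 + 139, 21 + 7) = Gamma(180, 28).
Posterior variance = α'/β'² = 180/784 = 45/196.

45/196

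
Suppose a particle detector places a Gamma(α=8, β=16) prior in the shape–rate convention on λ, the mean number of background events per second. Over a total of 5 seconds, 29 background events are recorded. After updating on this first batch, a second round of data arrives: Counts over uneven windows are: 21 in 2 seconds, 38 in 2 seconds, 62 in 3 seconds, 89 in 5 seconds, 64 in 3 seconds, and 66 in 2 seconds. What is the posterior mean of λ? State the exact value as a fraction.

Total count 29 over total exposure 5 seconds.
After the first batch: Gamma(8 + 29, 16 + 5) = Gamma(37, 21).
Total count: 21 + 38 + 62 + 89 + 64 + 66 = 340.
Total exposure: 2 + 2 + 3 + 5 + 3 + 2 = 17 seconds.
After the second batch: Gamma(37 + 340, 21 + 17) = Gamma(377, 38).
Posterior mean = α'/β' = 377/38.

377/38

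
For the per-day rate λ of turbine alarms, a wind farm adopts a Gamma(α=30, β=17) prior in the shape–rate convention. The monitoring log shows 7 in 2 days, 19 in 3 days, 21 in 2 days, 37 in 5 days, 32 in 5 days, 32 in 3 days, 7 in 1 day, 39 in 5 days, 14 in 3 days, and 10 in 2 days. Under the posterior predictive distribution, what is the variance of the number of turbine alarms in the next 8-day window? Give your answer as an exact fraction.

434/9

Total count: 7 + 19 + 21 + 37 + 32 + 32 + 7 + 39 + 14 + 10 = 218.
Total exposure: 2 + 3 + 2 + 5 + 5 + 3 + 1 + 5 + 3 + 2 = 31 days.
Posterior: α' = 30 + 218 = 248, β' = 17 + 31 = 48.
The posterior predictive for a window of length T is Negative Binomial with variance T·α'·(β'+T)/β'² = 8·248·56/2304 = 434/9.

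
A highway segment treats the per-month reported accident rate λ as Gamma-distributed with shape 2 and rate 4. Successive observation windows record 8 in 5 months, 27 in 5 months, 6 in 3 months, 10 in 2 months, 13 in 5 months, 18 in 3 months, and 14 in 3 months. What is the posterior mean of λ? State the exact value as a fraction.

49/15

Total count: 8 + 27 + 6 + 10 + 13 + 18 + 14 = 96.
Total exposure: 5 + 5 + 3 + 2 + 5 + 3 + 3 = 26 months.
Gamma(α, β) with Poisson data over total exposure Σt gives posterior Gamma(α+Σx, β+Σt) = Gamma(98, 30).
Posterior mean = α'/β' = 98/30 = 49/15.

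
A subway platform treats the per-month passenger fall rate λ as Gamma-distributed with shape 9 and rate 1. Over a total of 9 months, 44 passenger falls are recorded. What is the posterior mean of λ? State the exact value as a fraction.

53/10

Total count 44 over total exposure 9 months.
Gamma(α, β) with Poisson data over total exposure Σt gives posterior Gamma(α+Σx, β+Σt) = Gamma(53, 10).
Posterior mean = α'/β' = 53/10.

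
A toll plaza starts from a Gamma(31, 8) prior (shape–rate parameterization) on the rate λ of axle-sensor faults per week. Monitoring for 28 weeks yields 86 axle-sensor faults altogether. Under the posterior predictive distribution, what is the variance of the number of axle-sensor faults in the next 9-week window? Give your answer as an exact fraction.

585/16

Total count 86 over total exposure 28 weeks.
Conjugate update: add total count to the shape and total exposure to the rate, giving Gamma(117, 36).
The posterior predictive for a window of length T is Negative Binomial with variance T·α'·(β'+T)/β'² = 9·117·45/1296 = 585/16.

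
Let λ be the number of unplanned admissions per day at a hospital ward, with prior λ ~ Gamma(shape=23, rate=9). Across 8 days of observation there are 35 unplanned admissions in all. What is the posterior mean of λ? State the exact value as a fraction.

58/17

Total count 35 over total exposure 8 days.
Conjugate update: add total count to the shape and total exposure to the rate, giving Gamma(58, 17).
Posterior mean = α'/β' = 58/17.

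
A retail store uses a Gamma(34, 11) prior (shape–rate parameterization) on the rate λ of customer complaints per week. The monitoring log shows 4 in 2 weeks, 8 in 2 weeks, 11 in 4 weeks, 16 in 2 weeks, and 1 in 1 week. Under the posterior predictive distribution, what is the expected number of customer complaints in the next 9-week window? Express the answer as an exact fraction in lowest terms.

Total count: 4 + 8 + 11 + 16 + 1 = 40.
Total exposure: 2 + 2 + 4 + 2 + 1 = 11 weeks.
By Gamma–Poisson conjugacy, the posterior is Gamma(α + Σx, β + Σt) = Gamma(34 + 40, 11 + 11) = Gamma(74, 22).
Predictive mean over a 9-week window = T·E[λ|data] = 9·74/22 = 333/11.

333/11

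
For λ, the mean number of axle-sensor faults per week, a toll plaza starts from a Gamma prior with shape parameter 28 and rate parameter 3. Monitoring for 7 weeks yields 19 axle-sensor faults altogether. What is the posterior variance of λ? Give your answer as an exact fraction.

47/100

Total count 19 over total exposure 7 weeks.
Gamma(α, β) with Poisson data over total exposure Σt gives posterior Gamma(α+Σx, β+Σt) = Gamma(47, 10).
Posterior variance = α'/β'² = 47/100.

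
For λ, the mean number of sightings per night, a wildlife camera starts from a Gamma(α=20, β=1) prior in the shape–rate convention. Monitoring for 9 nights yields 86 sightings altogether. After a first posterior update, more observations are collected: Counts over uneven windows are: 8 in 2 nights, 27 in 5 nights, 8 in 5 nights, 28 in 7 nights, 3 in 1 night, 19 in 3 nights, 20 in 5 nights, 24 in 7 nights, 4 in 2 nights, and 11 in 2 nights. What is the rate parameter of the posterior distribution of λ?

Total count 86 over total exposure 9 nights.
After the first batch: Gamma(20 + 86, 1 + 9) = Gamma(106, 10).
Total count: 8 + 27 + 8 + 28 + 3 + 19 + 20 + 24 + 4 + 11 = 152.
Total exposure: 2 + 5 + 5 + 7 + 1 + 3 + 5 + 7 + 2 + 2 = 39 nights.
After the second batch: Gamma(106 + 152, 10 + 39) = Gamma(258, 49).

49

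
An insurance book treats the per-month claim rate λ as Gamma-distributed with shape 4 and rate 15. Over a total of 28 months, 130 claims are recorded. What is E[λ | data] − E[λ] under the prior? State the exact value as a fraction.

1838/645

Total count 130 over total exposure 28 months.
The Gamma prior is conjugate for the Poisson rate, so λ | data ~ Gamma(4+130, 15+28) = Gamma(134, 43).
Posterior mean = 134/43 = 134/43; prior mean = 4/15 = 4/15. Difference = 134/43 − 4/15 = 1838/645.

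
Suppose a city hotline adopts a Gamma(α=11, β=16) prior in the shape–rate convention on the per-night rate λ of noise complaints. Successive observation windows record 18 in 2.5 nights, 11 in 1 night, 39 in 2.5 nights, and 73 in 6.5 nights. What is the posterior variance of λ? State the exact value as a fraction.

32/171

Total count: 18 + 11 + 39 + 73 = 141.
Total exposure: 2.5 + 1 + 2.5 + 6.5 = 12.5 nights.
Gamma(α, β) with Poisson data over total exposure Σt gives posterior Gamma(α+Σx, β+Σt) = Gamma(152, 57/2).
Posterior variance = α'/β'² = 152/(3249/4) = 32/171.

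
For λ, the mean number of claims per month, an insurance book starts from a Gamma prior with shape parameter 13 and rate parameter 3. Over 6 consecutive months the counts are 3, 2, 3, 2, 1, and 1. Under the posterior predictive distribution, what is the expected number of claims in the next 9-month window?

25

Total count: 3 + 2 + 3 + 2 + 1 + 1 = 12.
Total exposure: 6 months.
The Gamma prior is conjugate for the Poisson rate, so λ | data ~ Gamma(13+12, 3+6) = Gamma(25, 9).
Predictive mean over a 9-month window = T·E[λ|data] = 9·25/9 = 25.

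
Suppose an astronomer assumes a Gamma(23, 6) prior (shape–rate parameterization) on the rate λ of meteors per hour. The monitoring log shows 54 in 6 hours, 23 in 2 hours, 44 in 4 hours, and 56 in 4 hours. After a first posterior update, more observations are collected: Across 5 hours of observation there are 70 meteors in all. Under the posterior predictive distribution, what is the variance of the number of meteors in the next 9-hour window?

120

Total count: 54 + 23 + 44 + 56 = 177.
Total exposure: 6 + 2 + 4 + 4 = 16 hours.
After the first batch: Gamma(23 + 177, 6 + 16) = Gamma(200, 22).
Total count 70 over total exposure 5 hours.
After the second batch: Gamma(200 + 70, 22 + 5) = Gamma(270, 27).
The posterior predictive for a window of length T is Negative Binomial with variance T·α'·(β'+T)/β'² = 9·270·36/729 = 120.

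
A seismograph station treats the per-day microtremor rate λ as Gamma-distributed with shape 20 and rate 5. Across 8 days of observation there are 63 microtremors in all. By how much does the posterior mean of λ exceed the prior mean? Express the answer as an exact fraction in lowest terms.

31/13

Total count 63 over total exposure 8 days.
The Gamma prior is conjugate for the Poisson rate, so λ | data ~ Gamma(20+63, 5+8) = Gamma(83, 13).
Posterior mean = 83/13 = 83/13; prior mean = 20/5 = 4. Difference = 83/13 − 4 = 31/13.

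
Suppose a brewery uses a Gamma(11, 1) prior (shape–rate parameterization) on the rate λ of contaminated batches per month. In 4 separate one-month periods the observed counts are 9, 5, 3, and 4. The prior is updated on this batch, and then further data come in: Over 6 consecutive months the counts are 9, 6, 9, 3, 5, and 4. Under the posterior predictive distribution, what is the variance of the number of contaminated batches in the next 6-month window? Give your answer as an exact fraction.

Total count: 9 + 5 + 3 + 4 = 21.
Total exposure: 4 months.
After the first batch: Gamma(11 + 21, 1 + 4) = Gamma(32, 5).
Total count: 9 + 6 + 9 + 3 + 5 + 4 = 36.
Total exposure: 6 months.
After the second batch: Gamma(32 + 36, 5 + 6) = Gamma(68, 11).
The posterior predictive for a window of length T is Negative Binomial with variance T·α'·(β'+T)/β'² = 6·68·17/121 = 6936/121.

6936/121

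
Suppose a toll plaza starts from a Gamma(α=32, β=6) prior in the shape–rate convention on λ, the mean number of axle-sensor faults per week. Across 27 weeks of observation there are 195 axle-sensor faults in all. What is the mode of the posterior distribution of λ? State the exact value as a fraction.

226/33

Total count 195 over total exposure 27 weeks.
The Gamma prior is conjugate for the Poisson rate, so λ | data ~ Gamma(32+195, 6+27) = Gamma(227, 33).
Posterior mode = (α'−1)/β' = 226/33.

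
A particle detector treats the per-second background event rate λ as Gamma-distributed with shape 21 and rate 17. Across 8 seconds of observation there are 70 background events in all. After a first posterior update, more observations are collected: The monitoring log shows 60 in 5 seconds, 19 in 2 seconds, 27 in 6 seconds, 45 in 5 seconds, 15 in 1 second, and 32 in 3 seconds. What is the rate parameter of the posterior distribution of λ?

Total count 70 over total exposure 8 seconds.
After the first batch: Gamma(21 + 70, 17 + 8) = Gamma(91, 25).
Total count: 60 + 19 + 27 + 45 + 15 + 32 = 198.
Total exposure: 5 + 2 + 6 + 5 + 1 + 3 = 22 seconds.
After the second batch: Gamma(91 + 198, 25 + 22) = Gamma(289, 47).

47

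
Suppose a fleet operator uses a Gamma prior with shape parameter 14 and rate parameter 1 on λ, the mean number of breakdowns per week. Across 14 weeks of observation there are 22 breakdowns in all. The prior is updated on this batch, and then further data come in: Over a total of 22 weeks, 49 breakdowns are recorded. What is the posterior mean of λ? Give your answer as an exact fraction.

Total count 22 over total exposure 14 weeks.
After the first batch: Gamma(14 + 22, 1 + 14) = Gamma(36, 15).
Total count 49 over total exposure 22 weeks.
After the second batch: Gamma(36 + 49, 15 + 22) = Gamma(85, 37).
Posterior mean = α'/β' = 85/37.

85/37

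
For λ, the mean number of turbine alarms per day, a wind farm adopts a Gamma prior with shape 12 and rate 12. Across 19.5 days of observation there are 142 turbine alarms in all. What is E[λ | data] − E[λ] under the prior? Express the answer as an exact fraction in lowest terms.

35/9

Total count 142 over total exposure 19.5 days.
By Gamma–Poisson conjugacy, the posterior is Gamma(α + Σx, β + Σt) = Gamma(12 + 142, 12 + 19.5) = Gamma(154, 63/2).
Posterior mean = 154/(63/2) = 44/9; prior mean = 12/12 = 1. Difference = 44/9 − 1 = 35/9.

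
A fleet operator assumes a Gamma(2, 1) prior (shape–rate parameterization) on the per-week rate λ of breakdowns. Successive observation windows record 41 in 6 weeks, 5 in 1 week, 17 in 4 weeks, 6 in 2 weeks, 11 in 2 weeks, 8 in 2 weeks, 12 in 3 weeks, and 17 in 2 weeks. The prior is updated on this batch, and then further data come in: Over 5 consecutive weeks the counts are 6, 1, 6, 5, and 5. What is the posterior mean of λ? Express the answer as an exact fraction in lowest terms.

71/14

Total count: 41 + 5 + 17 + 6 + 11 + 8 + 12 + 17 = 117.
Total exposure: 6 + 1 + 4 + 2 + 2 + 2 + 3 + 2 = 22 weeks.
After the first batch: Gamma(2 + 117, 1 + 22) = Gamma(119, 23).
Total count: 6 + 1 + 6 + 5 + 5 = 23.
Total exposure: 5 weeks.
After the second batch: Gamma(119 + 23, 23 + 5) = Gamma(142, 28).
Posterior mean = α'/β' = 142/28 = 71/14.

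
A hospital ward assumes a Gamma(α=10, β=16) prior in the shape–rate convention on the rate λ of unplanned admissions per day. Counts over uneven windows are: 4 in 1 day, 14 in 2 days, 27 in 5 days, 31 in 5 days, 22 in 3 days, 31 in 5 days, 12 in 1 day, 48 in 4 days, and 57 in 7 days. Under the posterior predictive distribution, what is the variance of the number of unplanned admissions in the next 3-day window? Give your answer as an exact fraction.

Total count: 4 + 14 + 27 + 31 + 22 + 31 + 12 + 48 + 57 = 246.
Total exposure: 1 + 2 + 5 + 5 + 3 + 5 + 1 + 4 + 7 = 33 days.
Conjugate update: add total count to the shape and total exposure to the rate, giving Gamma(256, 49).
The posterior predictive for a window of length T is Negative Binomial with variance T·α'·(β'+T)/β'² = 3·256·52/2401 = 39936/2401.

39936/2401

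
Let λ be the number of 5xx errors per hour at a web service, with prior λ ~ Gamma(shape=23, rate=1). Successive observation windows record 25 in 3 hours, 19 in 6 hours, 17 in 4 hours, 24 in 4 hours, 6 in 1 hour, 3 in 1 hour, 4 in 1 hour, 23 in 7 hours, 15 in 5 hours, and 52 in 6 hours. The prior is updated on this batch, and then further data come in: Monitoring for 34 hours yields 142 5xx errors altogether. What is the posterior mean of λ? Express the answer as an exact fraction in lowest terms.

Total count: 25 + 19 + 17 + 24 + 6 + 3 + 4 + 23 + 15 + 52 = 188.
Total exposure: 3 + 6 + 4 + 4 + 1 + 1 + 1 + 7 + 5 + 6 = 38 hours.
After the first batch: Gamma(23 + 188, 1 + 38) = Gamma(211, 39).
Total count 142 over total exposure 34 hours.
After the second batch: Gamma(211 + 142, 39 + 34) = Gamma(353, 73).
Posterior mean = α'/β' = 353/73.

353/73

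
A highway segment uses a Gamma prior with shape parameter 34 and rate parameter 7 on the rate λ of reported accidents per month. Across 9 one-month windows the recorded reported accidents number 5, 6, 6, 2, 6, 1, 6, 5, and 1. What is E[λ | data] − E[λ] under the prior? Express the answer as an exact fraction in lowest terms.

Total count: 5 + 6 + 6 + 2 + 6 + 1 + 6 + 5 + 1 = 38.
Total exposure: 9 months.
The Gamma prior is conjugate for the Poisson rate, so λ | data ~ Gamma(34+38, 7+9) = Gamma(72, 16).
Posterior mean = 72/16 = 9/2; prior mean = 34/7 = 34/7. Difference = 9/2 − 34/7 = -5/14.

-5/14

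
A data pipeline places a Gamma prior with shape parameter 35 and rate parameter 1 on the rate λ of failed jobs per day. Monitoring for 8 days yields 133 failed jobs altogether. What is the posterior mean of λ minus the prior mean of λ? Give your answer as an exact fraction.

-49/3

Total count 133 over total exposure 8 days.
Conjugate update: add total count to the shape and total exposure to the rate, giving Gamma(168, 9).
Posterior mean = 168/9 = 56/3; prior mean = 35/1 = 35. Difference = 56/3 − 35 = -49/3.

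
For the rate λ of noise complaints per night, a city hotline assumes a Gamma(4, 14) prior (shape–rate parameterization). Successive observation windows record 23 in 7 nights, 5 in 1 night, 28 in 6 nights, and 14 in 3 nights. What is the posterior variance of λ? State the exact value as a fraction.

Total count: 23 + 5 + 28 + 14 = 70.
Total exposure: 7 + 1 + 6 + 3 = 17 nights.
Posterior: α' = 4 + 70 = 74, β' = 14 + 17 = 31.
Posterior variance = α'/β'² = 74/961.

74/961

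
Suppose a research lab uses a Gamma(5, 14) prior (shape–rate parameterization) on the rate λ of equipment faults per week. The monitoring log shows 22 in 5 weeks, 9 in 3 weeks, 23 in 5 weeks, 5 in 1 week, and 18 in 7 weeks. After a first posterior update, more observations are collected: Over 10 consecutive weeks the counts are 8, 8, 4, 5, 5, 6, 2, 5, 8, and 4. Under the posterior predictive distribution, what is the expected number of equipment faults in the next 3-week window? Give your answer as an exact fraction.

Total count: 22 + 9 + 23 + 5 + 18 = 77.
Total exposure: 5 + 3 + 5 + 1 + 7 = 21 weeks.
After the first batch: Gamma(5 + 77, 14 + 21) = Gamma(82, 35).
Total count: 8 + 8 + 4 + 5 + 5 + 6 + 2 + 5 + 8 + 4 = 55.
Total exposure: 10 weeks.
After the second batch: Gamma(82 + 55, 35 + 10) = Gamma(137, 45).
Predictive mean over a 3-week window = T·E[λ|data] = 3·137/45 = 137/15.

137/15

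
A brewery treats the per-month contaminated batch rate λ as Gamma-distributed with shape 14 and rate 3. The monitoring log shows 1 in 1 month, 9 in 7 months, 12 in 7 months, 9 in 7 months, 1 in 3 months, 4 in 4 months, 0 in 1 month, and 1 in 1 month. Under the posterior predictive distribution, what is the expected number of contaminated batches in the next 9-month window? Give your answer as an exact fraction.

27/2

Total count: 1 + 9 + 12 + 9 + 1 + 4 + 0 + 1 = 37.
Total exposure: 1 + 7 + 7 + 7 + 3 + 4 + 1 + 1 = 31 months.
The Gamma prior is conjugate for the Poisson rate, so λ | data ~ Gamma(14+37, 3+31) = Gamma(51, 34).
Predictive mean over a 9-month window = T·E[λ|data] = 9·51/34 = 27/2.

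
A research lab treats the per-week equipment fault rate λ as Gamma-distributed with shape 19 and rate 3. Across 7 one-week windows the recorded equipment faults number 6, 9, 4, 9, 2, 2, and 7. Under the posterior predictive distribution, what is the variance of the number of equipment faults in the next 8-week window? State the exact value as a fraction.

Total count: 6 + 9 + 4 + 9 + 2 + 2 + 7 = 39.
Total exposure: 7 weeks.
By Gamma–Poisson conjugacy, the posterior is Gamma(α + Σx, β + Σt) = Gamma(19 + 39, 3 + 7) = Gamma(58, 10).
The posterior predictive for a window of length T is Negative Binomial with variance T·α'·(β'+T)/β'² = 8·58·18/100 = 2088/25.

2088/25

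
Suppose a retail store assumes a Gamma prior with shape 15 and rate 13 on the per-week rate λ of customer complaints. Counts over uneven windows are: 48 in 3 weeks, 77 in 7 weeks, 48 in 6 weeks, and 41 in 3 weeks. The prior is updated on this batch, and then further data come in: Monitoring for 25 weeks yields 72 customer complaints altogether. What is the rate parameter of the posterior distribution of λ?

Total count: 48 + 77 + 48 + 41 = 214.
Total exposure: 3 + 7 + 6 + 3 = 19 weeks.
After the first batch: Gamma(15 + 214, 13 + 19) = Gamma(229, 32).
Total count 72 over total exposure 25 weeks.
After the second batch: Gamma(229 + 72, 32 + 25) = Gamma(301, 57).

57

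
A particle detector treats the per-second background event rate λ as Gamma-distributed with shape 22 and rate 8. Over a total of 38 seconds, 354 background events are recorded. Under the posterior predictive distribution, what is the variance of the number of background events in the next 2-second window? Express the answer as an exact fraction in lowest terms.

9024/529

Total count 354 over total exposure 38 seconds.
By Gamma–Poisson conjugacy, the posterior is Gamma(α + Σx, β + Σt) = Gamma(22 + 354, 8 + 38) = Gamma(376, 46).
The posterior predictive for a window of length T is Negative Binomial with variance T·α'·(β'+T)/β'² = 2·376·48/2116 = 9024/529.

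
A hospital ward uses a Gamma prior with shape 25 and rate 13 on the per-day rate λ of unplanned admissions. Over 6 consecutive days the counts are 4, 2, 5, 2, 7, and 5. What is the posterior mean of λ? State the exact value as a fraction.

Total count: 4 + 2 + 5 + 2 + 7 + 5 = 25.
Total exposure: 6 days.
By Gamma–Poisson conjugacy, the posterior is Gamma(α + Σx, β + Σt) = Gamma(25 + 25, 13 + 6) = Gamma(50, 19).
Posterior mean = α'/β' = 50/19.

50/19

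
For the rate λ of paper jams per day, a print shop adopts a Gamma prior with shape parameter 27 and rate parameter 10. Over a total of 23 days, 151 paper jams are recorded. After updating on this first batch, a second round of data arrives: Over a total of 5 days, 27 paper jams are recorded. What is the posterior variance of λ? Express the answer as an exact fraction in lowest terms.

205/1444

Total count 151 over total exposure 23 days.
After the first batch: Gamma(27 + 151, 10 + 23) = Gamma(178, 33).
Total count 27 over total exposure 5 days.
After the second batch: Gamma(178 + 27, 33 + 5) = Gamma(205, 38).
Posterior variance = α'/β'² = 205/1444.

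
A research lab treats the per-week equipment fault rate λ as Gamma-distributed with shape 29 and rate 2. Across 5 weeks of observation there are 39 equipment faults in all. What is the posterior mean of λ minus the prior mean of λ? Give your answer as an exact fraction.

-67/14

Total count 39 over total exposure 5 weeks.
By Gamma–Poisson conjugacy, the posterior is Gamma(α + Σx, β + Σt) = Gamma(29 + 39, 2 + 5) = Gamma(68, 7).
Posterior mean = 68/7 = 68/7; prior mean = 29/2 = 29/2. Difference = 68/7 − 29/2 = -67/14.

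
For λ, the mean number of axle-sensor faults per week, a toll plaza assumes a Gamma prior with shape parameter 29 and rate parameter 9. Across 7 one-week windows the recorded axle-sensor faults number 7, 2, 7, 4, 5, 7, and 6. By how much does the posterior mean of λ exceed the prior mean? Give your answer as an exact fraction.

139/144

Total count: 7 + 2 + 7 + 4 + 5 + 7 + 6 = 38.
Total exposure: 7 weeks.
Conjugate update: add total count to the shape and total exposure to the rate, giving Gamma(67, 16).
Posterior mean = 67/16 = 67/16; prior mean = 29/9 = 29/9. Difference = 67/16 − 29/9 = 139/144.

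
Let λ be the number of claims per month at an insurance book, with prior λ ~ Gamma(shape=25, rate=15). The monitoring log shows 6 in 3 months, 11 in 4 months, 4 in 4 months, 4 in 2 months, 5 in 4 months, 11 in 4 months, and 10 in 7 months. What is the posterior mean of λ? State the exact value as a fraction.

Total count: 6 + 11 + 4 + 4 + 5 + 11 + 10 = 51.
Total exposure: 3 + 4 + 4 + 2 + 4 + 4 + 7 = 28 months.
Conjugate update: add total count to the shape and total exposure to the rate, giving Gamma(76, 43).
Posterior mean = α'/β' = 76/43.

76/43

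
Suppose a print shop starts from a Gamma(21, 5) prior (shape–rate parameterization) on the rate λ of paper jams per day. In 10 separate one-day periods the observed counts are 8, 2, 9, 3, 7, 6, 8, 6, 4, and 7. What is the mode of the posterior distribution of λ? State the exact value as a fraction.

Total count: 8 + 2 + 9 + 3 + 7 + 6 + 8 + 6 + 4 + 7 = 60.
Total exposure: 10 days.
The Gamma prior is conjugate for the Poisson rate, so λ | data ~ Gamma(21+60, 5+10) = Gamma(81, 15).
Posterior mode = (α'−1)/β' = 80/15 = 16/3.

16/3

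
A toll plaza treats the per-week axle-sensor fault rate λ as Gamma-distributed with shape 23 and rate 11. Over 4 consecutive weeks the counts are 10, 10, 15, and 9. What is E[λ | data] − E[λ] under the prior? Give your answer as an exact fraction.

392/165

Total count: 10 + 10 + 15 + 9 = 44.
Total exposure: 4 weeks.
The Gamma prior is conjugate for the Poisson rate, so λ | data ~ Gamma(23+44, 11+4) = Gamma(67, 15).
Posterior mean = 67/15 = 67/15; prior mean = 23/11 = 23/11. Difference = 67/15 − 23/11 = 392/165.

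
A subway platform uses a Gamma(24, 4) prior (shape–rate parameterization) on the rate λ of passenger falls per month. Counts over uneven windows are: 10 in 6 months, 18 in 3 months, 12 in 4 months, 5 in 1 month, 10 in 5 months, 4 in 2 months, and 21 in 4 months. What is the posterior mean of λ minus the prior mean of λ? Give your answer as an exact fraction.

Total count: 10 + 18 + 12 + 5 + 10 + 4 + 21 = 80.
Total exposure: 6 + 3 + 4 + 1 + 5 + 2 + 4 = 25 months.
Conjugate update: add total count to the shape and total exposure to the rate, giving Gamma(104, 29).
Posterior mean = 104/29 = 104/29; prior mean = 24/4 = 6. Difference = 104/29 − 6 = -70/29.

-70/29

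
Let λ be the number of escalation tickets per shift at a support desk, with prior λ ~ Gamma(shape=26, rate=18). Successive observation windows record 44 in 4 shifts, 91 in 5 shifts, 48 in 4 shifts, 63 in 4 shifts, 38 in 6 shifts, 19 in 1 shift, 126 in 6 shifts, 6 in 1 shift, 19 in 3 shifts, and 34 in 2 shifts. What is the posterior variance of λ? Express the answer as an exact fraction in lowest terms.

Total count: 44 + 91 + 48 + 63 + 38 + 19 + 126 + 6 + 19 + 34 = 488.
Total exposure: 4 + 5 + 4 + 4 + 6 + 1 + 6 + 1 + 3 + 2 = 36 shifts.
Posterior: α' = 26 + 488 = 514, β' = 18 + 36 = 54.
Posterior variance = α'/β'² = 514/2916 = 257/1458.

257/1458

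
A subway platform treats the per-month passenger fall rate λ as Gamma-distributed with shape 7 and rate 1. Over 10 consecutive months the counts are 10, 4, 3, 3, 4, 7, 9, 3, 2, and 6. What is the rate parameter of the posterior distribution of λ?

Total count: 10 + 4 + 3 + 3 + 4 + 7 + 9 + 3 + 2 + 6 = 51.
Total exposure: 10 months.
By Gamma–Poisson conjugacy, the posterior is Gamma(α + Σx, β + Σt) = Gamma(7 + 51, 1 + 10) = Gamma(58, 11).

11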